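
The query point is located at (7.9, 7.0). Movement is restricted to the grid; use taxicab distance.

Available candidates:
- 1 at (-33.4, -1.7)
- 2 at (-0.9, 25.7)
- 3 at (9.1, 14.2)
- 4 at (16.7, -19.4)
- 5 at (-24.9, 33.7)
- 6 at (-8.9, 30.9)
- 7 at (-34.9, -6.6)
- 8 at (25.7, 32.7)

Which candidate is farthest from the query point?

Distances from (7.9, 7.0):
1: |-41.3| + |-8.7| = 41.3 + 8.7 = 50.0
2: |-8.8| + |18.7| = 8.8 + 18.7 = 27.5
3: |1.2| + |7.2| = 1.2 + 7.2 = 8.4
4: |8.8| + |-26.4| = 8.8 + 26.4 = 35.2
5: |-32.8| + |26.7| = 32.8 + 26.7 = 59.5
6: |-16.8| + |23.9| = 16.8 + 23.9 = 40.7
7: |-42.8| + |-13.6| = 42.8 + 13.6 = 56.4
8: |17.8| + |25.7| = 17.8 + 25.7 = 43.5
Maximum: 5 at 59.5.

5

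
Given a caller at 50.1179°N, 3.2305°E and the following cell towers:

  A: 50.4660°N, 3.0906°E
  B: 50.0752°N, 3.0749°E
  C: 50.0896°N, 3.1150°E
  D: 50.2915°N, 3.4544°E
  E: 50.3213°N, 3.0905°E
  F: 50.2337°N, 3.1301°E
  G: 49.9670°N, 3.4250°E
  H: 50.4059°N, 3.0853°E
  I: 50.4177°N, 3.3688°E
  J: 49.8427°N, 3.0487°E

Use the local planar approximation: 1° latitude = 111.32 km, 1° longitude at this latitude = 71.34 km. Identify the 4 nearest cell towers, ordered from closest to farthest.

C, B, F, G

Distances from 50.1179°N, 3.2305°E:
A: √((0.3481·111.32)² + (-0.1399·71.34)²) = √(1501.600630 + 99.609702) = 40.0151 km
B: √((-0.0427·111.32)² + (-0.1556·71.34)²) = √(22.594469 + 123.221189) = 12.0754 km
C: √((-0.0283·111.32)² + (-0.1155·71.34)²) = √(9.924743 + 67.893810) = 8.8215 km
D: √((0.1736·111.32)² + (0.2239·71.34)²) = √(373.461500 + 255.137560) = 25.0719 km
E: √((0.2034·111.32)² + (-0.1400·71.34)²) = √(512.682263 + 99.752154) = 24.7474 km
F: √((0.1158·111.32)² + (-0.1004·71.34)²) = √(166.174168 + 51.301922) = 14.7471 km
G: √((-0.1509·111.32)² + (0.1945·71.34)²) = √(282.179120 + 192.533108) = 21.7879 km
H: √((0.2880·111.32)² + (-0.1452·71.34)²) = √(1027.853859 + 107.299931) = 33.6920 km
I: √((0.2998·111.32)² + (0.1383·71.34)²) = √(1113.806255 + 97.344310) = 34.8016 km
J: √((-0.2752·111.32)² + (-0.1818·71.34)²) = √(938.519400 + 168.210835) = 33.2676 km
Sorted: C (8.8215 km) < B (12.0754 km) < F (14.7471 km) < G (21.7879 km) < E (24.7474 km) < D (25.0719 km) < …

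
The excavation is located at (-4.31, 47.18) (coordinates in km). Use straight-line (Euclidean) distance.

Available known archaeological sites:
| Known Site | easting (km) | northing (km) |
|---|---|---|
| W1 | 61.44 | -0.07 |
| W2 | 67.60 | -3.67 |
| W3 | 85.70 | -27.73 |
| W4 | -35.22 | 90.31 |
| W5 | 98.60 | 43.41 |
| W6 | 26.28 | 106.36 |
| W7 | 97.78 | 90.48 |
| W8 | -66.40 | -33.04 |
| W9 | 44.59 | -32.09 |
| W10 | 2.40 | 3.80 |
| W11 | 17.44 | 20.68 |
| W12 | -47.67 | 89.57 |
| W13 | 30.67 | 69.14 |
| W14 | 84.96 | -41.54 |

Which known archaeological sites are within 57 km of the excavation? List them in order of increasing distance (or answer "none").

Distances from (-4.31, 47.18):
W1: √((65.75)² + (-47.25)²) = √(4323.0625 + 2232.5625) = 80.97 km
W2: √((71.91)² + (-50.85)²) = √(5171.0481 + 2585.7225) = 88.07 km
W3: √((90.01)² + (-74.91)²) = √(8101.8001 + 5611.5081) = 117.10 km
W4: √((-30.91)² + (43.13)²) = √(955.4281 + 1860.1969) = 53.06 km
W5: √((102.91)² + (-3.77)²) = √(10590.4681 + 14.2129) = 102.98 km
W6: √((30.59)² + (59.18)²) = √(935.7481 + 3502.2724) = 66.62 km
W7: √((102.09)² + (43.30)²) = √(10422.3681 + 1874.8900) = 110.89 km
W8: √((-62.09)² + (-80.22)²) = √(3855.1681 + 6435.2484) = 101.44 km
W9: √((48.90)² + (-79.27)²) = √(2391.2100 + 6283.7329) = 93.14 km
W10: √((6.71)² + (-43.38)²) = √(45.0241 + 1881.8244) = 43.90 km
W11: √((21.75)² + (-26.50)²) = √(473.0625 + 702.2500) = 34.28 km
W12: √((-43.36)² + (42.39)²) = √(1880.0896 + 1796.9121) = 60.64 km
W13: √((34.98)² + (21.96)²) = √(1223.6004 + 482.2416) = 41.30 km
W14: √((89.27)² + (-88.72)²) = √(7969.1329 + 7871.2384) = 125.86 km
Threshold 57 km: W11 (34.28 km), W13 (41.30 km), W10 (43.90 km), W4 (53.06 km) are within range.

W11, W13, W10, W4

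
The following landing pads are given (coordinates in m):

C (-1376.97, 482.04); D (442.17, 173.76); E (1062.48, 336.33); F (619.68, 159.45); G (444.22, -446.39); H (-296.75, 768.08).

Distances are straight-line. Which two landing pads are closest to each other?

Pairwise distances:
D–F: 178.09 m
E–F: 476.82 m
D–G: 620.15 m
F–G: 630.74 m
D–E: 641.26 m
D–H: 948.27 m
E–G: 997.44 m
F–H: 1100.12 m
C–H: 1117.45 m
G–H: 1422.66 m
E–H: 1426.15 m
C–D: 1845.08 m
C–F: 2022.54 m
C–G: 2044.19 m
C–E: 2443.80 m
Closest pair: D–F at 178.09 m.

D and F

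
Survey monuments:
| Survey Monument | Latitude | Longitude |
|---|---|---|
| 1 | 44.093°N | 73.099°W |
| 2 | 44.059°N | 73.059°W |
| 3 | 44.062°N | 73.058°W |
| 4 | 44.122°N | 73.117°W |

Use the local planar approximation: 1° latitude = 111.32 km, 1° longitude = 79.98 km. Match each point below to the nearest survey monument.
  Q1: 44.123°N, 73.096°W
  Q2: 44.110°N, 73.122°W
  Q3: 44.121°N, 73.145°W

Q1→4; Q2→4; Q3→4

Q1 at 44.123°N, 73.096°W:
  1: 3.348 km
  2: 7.715 km
  3: 7.440 km
  4: 1.683 km
  → nearest: 4 (1.683 km)
Q2 at 44.110°N, 73.122°W:
  1: 2.639 km
  2: 7.591 km
  3: 7.400 km
  4: 1.394 km
  → nearest: 4 (1.394 km)
Q3 at 44.121°N, 73.145°W:
  1: 4.822 km
  2: 9.744 km
  3: 9.568 km
  4: 2.242 km
  → nearest: 4 (2.242 km)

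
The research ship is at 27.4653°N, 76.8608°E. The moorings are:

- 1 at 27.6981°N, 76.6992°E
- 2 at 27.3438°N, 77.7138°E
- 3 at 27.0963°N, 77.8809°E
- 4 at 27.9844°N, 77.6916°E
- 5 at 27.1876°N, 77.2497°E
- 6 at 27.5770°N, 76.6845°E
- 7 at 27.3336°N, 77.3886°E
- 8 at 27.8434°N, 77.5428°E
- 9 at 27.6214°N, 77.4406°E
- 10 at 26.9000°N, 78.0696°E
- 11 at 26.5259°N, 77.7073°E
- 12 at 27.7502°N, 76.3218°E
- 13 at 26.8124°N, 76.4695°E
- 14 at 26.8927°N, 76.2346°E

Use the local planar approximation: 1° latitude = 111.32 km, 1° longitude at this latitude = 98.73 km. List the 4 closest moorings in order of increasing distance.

Distances from 27.4653°N, 76.8608°E:
1: √((0.2328·111.32)² + (-0.1616·98.73)²) = √(671.602567 + 254.554622) = 30.4328 km
2: √((-0.1215·111.32)² + (0.8530·98.73)²) = √(182.935904 + 7092.450875) = 85.2959 km
3: √((-0.3690·111.32)² + (1.0201·98.73)²) = √(1687.326501 + 10143.405072) = 108.7692 km
4: √((0.5191·111.32)² + (0.8308·98.73)²) = √(3339.246297 + 6728.081595) = 100.3361 km
5: √((-0.2777·111.32)² + (0.3889·98.73)²) = √(955.648439 + 1474.260265) = 49.2941 km
6: √((0.1117·111.32)² + (-0.1763·98.73)²) = √(154.615398 + 302.972282) = 21.3913 km
7: √((-0.1317·111.32)² + (0.5278·98.73)²) = √(214.940347 + 2715.420209) = 54.1328 km
8: √((0.3781·111.32)² + (0.6820·98.73)²) = √(1771.575845 + 4533.848702) = 79.4067 km
9: √((0.1561·111.32)² + (0.5798·98.73)²) = √(301.961936 + 3276.835923) = 59.8231 km
10: √((-0.5653·111.32)² + (1.2088·98.73)²) = √(3960.083709 + 14243.187016) = 134.9195 km
11: √((-0.9394·111.32)² + (0.8465·98.73)²) = √(10935.723149 + 6984.771432) = 133.8675 km
12: √((0.2849·111.32)² + (-0.5390·98.73)²) = √(1005.845538 + 2831.886247) = 61.9494 km
13: √((-0.6529·111.32)² + (-0.3913·98.73)²) = √(5282.502759 + 1492.512475) = 82.3105 km
14: √((-0.5726·111.32)² + (-0.6262·98.73)²) = √(4063.021147 + 3822.296745) = 88.7993 km
Sorted: 6 (21.3913 km) < 1 (30.4328 km) < 5 (49.2941 km) < 7 (54.1328 km) < 9 (59.8231 km) < 12 (61.9494 km) < …

6, 1, 5, 7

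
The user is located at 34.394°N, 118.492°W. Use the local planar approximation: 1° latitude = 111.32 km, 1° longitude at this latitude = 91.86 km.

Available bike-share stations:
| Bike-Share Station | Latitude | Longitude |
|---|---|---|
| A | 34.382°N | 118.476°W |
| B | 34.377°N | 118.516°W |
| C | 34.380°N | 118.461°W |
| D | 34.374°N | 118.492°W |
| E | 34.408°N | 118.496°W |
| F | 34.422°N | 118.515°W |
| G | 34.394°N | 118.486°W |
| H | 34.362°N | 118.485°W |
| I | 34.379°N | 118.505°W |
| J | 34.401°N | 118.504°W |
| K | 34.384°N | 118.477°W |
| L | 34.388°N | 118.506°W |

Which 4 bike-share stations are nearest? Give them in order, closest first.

G, J, L, E

Distances from 34.394°N, 118.492°W:
A: √((-0.012·111.32)² + (0.016·91.86)²) = √(1.78447 + 2.16019) = 1.986 km
B: √((-0.017·111.32)² + (-0.024·91.86)²) = √(3.58133 + 4.86044) = 2.905 km
C: √((-0.014·111.32)² + (0.031·91.86)²) = √(2.42886 + 8.10917) = 3.246 km
D: √((-0.020·111.32)² + (0.000·91.86)²) = √(4.95686 + 0.00000) = 2.226 km
E: √((0.014·111.32)² + (-0.004·91.86)²) = √(2.42886 + 0.13501) = 1.601 km
F: √((0.028·111.32)² + (-0.023·91.86)²) = √(9.71544 + 4.46384) = 3.766 km
G: √((0.000·111.32)² + (0.006·91.86)²) = √(0.00000 + 0.30378) = 0.551 km
H: √((-0.032·111.32)² + (0.007·91.86)²) = √(12.68955 + 0.41347) = 3.620 km
I: √((-0.015·111.32)² + (-0.013·91.86)²) = √(2.78823 + 1.42607) = 2.053 km
J: √((0.007·111.32)² + (-0.012·91.86)²) = √(0.60721 + 1.21511) = 1.350 km
K: √((-0.010·111.32)² + (0.015·91.86)²) = √(1.23921 + 1.89861) = 1.771 km
L: √((-0.006·111.32)² + (-0.014·91.86)²) = √(0.44612 + 1.65390) = 1.449 km
Sorted: G (0.551 km) < J (1.350 km) < L (1.449 km) < E (1.601 km) < K (1.771 km) < A (1.986 km) < …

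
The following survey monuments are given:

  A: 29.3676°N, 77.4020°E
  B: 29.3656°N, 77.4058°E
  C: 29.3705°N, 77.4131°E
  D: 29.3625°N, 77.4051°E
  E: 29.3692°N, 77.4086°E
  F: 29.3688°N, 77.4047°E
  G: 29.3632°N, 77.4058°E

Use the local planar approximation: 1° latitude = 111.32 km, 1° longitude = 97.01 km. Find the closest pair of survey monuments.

D and G

Pairwise distances:
D–G: 0.1034 km
B–G: 0.2672 km
A–F: 0.2940 km
B–D: 0.3517 km
B–F: 0.3719 km
E–F: 0.3810 km
A–B: 0.4307 km
C–E: 0.4599 km
B–E: 0.4841 km
A–G: 0.6130 km
F–G: 0.6325 km
A–D: 0.6425 km
A–E: 0.6646 km
D–F: 0.7024 km
E–G: 0.7210 km
D–E: 0.8195 km
C–F: 0.8366 km
B–C: 0.8939 km
C–G: 1.0779 km
A–C: 1.1242 km
C–D: 1.1813 km
Closest pair: D–G at 0.1034 km.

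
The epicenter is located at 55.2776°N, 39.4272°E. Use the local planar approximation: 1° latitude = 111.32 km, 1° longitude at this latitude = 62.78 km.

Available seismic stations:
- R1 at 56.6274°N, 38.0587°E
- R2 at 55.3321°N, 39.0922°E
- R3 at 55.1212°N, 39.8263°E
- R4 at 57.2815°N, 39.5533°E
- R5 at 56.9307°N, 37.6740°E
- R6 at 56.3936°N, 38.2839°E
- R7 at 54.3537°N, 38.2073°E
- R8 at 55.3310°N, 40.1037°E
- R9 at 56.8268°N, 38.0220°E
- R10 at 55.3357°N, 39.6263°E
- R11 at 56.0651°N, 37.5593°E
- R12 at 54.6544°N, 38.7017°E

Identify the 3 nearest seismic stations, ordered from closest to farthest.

Distances from 55.2776°N, 39.4272°E:
R1: 173.0875 km
R2: 21.8889 km
R3: 30.5107 km
R4: 223.2146 km
R5: 214.4271 km
R6: 143.4772 km
R7: 128.2308 km
R8: 42.8847 km
R9: 193.7109 km
R10: 14.0737 km
R11: 146.4123 km
R12: 82.9901 km
Sorted: R10 (14.0737 km) < R2 (21.8889 km) < R3 (30.5107 km) < R8 (42.8847 km) < R12 (82.9901 km) < …

R10, R2, R3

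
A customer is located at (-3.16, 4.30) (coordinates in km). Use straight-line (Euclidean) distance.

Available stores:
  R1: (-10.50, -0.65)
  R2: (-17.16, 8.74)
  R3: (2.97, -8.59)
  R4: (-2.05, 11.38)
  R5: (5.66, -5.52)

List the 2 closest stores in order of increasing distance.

Distances from (-3.16, 4.30):
R1: 8.85 km
R2: 14.69 km
R3: 14.27 km
R4: 7.17 km
R5: 13.20 km
Sorted: R4 (7.17 km) < R1 (8.85 km) < R5 (13.20 km) < R3 (14.27 km) < …

R4, R1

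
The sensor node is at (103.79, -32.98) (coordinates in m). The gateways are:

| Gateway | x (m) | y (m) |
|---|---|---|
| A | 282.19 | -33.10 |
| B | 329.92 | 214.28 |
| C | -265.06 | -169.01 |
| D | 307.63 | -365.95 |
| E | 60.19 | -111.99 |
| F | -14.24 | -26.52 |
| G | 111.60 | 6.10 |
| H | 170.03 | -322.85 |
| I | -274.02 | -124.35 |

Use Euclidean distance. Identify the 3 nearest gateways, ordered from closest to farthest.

Distances from (103.79, -32.98):
A: 178.40 m
B: 335.07 m
C: 393.13 m
D: 390.41 m
E: 90.24 m
F: 118.21 m
G: 39.85 m
H: 297.34 m
I: 388.70 m
Sorted: G (39.85 m) < E (90.24 m) < F (118.21 m) < A (178.40 m) < H (297.34 m) < …

G, E, F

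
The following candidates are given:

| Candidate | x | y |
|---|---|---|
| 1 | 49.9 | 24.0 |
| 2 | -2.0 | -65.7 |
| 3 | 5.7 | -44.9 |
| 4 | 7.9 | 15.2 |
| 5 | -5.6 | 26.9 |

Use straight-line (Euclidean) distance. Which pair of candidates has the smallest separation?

Pairwise distances:
4–5: √((-13.5)² + (11.7)²) = √(182.250 + 136.890) = 17.9
2–3: √((7.7)² + (20.8)²) = √(59.290 + 432.640) = 22.2
1–4: √((-42.0)² + (-8.8)²) = √(1764.000 + 77.440) = 42.9
1–5: √((-55.5)² + (2.9)²) = √(3080.250 + 8.410) = 55.6
3–4: √((2.2)² + (60.1)²) = √(4.840 + 3612.010) = 60.1
3–5: √((-11.3)² + (71.8)²) = √(127.690 + 5155.240) = 72.7
2–4: √((9.9)² + (80.9)²) = √(98.010 + 6544.810) = 81.5
1–3: √((-44.2)² + (-68.9)²) = √(1953.640 + 4747.210) = 81.9
2–5: √((-3.6)² + (92.6)²) = √(12.960 + 8574.760) = 92.7
1–2: √((-51.9)² + (-89.7)²) = √(2693.610 + 8046.090) = 103.6
Closest pair: 4–5 at 17.9.

4 and 5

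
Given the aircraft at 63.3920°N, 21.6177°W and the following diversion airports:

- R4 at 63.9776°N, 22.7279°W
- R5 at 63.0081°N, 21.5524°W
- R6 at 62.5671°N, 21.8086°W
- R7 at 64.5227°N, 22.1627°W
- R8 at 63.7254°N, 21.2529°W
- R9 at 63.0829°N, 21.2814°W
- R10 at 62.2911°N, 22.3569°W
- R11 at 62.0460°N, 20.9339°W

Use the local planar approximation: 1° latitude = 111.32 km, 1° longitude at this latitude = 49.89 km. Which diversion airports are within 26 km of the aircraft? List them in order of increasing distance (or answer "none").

Distances from 63.3920°N, 21.6177°W:
R4: √((0.5856·111.32)² + (-1.1102·49.89)²) = √(4249.604678 + 3067.817029) = 85.5419 km
R5: √((-0.3839·111.32)² + (0.0653·49.89)²) = √(1826.344157 + 10.613372) = 42.8597 km
R6: √((-0.8249·111.32)² + (-0.1909·49.89)²) = √(8432.357341 + 90.706595) = 92.3204 km
R7: √((1.1307·111.32)² + (-0.5450·49.89)²) = √(15843.137072 + 739.298819) = 128.7728 km
R8: √((0.3334·111.32)² + (0.3648·49.89)²) = √(1377.455528 + 331.235341) = 41.3363 km
R9: √((-0.3091·111.32)² + (0.3363·49.89)²) = √(1183.980107 + 281.501519) = 38.2816 km
R10: √((-1.1009·111.32)² + (-0.7392·49.89)²) = √(15019.038784 + 1360.037629) = 127.9808 km
R11: √((-1.3460·111.32)² + (0.6838·49.89)²) = √(22451.042660 + 1163.818351) = 153.6713 km
Threshold 26 km: none within range.

none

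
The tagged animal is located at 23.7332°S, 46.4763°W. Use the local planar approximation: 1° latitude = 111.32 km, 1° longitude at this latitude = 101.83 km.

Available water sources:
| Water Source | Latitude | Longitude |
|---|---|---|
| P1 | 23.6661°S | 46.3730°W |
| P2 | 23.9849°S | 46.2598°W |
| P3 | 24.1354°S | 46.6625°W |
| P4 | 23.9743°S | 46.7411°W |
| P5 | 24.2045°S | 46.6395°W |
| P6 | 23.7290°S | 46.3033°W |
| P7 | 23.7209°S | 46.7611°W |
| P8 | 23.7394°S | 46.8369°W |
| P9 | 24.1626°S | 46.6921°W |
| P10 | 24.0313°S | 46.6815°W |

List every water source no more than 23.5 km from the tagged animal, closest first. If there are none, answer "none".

Distances from 23.7332°S, 46.4763°W:
P1: 12.9013 km
P2: 35.6527 km
P3: 48.6222 km
P4: 38.0452 km
P5: 55.0342 km
P6: 17.6228 km
P7: 29.0335 km
P8: 36.7264 km
P9: 52.6100 km
P10: 39.2152 km
Threshold 23.5 km: P1 (12.9013 km), P6 (17.6228 km) are within range.

P1, P6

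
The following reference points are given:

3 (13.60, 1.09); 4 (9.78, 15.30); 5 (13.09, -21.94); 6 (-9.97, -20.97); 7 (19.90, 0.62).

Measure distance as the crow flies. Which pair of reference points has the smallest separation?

3 and 7

Pairwise distances:
3–4: 14.71
3–5: 23.04
3–6: 32.28
3–7: 6.32
4–5: 37.39
4–6: 41.30
4–7: 17.83
5–6: 23.08
5–7: 23.57
6–7: 36.86
Closest pair: 3–7 at 6.32.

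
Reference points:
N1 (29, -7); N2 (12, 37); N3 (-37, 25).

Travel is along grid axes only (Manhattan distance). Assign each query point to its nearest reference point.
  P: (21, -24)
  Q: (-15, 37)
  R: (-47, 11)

P→N1; Q→N2; R→N3

P at (21, -24):
  N1: 25
  N2: 70
  N3: 107
  → nearest: N1 (25)
Q at (-15, 37):
  N1: 88
  N2: 27
  N3: 34
  → nearest: N2 (27)
R at (-47, 11):
  N1: 94
  N2: 85
  N3: 24
  → nearest: N3 (24)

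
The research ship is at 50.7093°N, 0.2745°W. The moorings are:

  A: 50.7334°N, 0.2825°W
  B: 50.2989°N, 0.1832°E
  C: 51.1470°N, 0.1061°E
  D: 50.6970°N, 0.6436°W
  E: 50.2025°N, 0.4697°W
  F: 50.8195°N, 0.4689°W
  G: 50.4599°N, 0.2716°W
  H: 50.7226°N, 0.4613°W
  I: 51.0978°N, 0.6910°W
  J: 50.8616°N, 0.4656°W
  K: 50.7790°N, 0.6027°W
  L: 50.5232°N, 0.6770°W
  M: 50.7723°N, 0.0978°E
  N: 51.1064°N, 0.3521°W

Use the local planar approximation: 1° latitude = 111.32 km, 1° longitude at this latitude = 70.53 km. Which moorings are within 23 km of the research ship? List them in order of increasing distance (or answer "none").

A, H, F, J

Distances from 50.7093°N, 0.2745°W:
A: √((0.0241·111.32)² + (-0.0080·70.53)²) = √(7.197480 + 0.318367) = 2.7415 km
B: √((-0.4104·111.32)² + (0.4577·70.53)²) = √(2087.185743 + 1042.100472) = 55.9400 km
C: √((0.4377·111.32)² + (0.3806·70.53)²) = √(2374.102627 + 720.585196) = 55.6299 km
D: √((-0.0123·111.32)² + (-0.3691·70.53)²) = √(1.874807 + 677.697460) = 26.0686 km
E: √((-0.5068·111.32)² + (-0.1952·70.53)²) = √(3182.875181 + 189.542845) = 58.0725 km
F: √((0.1102·111.32)² + (-0.1944·70.53)²) = √(150.490673 + 187.992399) = 18.3979 km
G: √((-0.2494·111.32)² + (0.0029·70.53)²) = √(770.795718 + 0.041835) = 27.7640 km
H: √((0.0133·111.32)² + (-0.1868·70.53)²) = √(2.192046 + 173.580730) = 13.2579 km
I: √((0.3885·111.32)² + (-0.4165·70.53)²) = √(1870.373935 + 862.934394) = 52.2811 km
J: √((0.1523·111.32)² + (-0.1911·70.53)²) = √(287.439337 + 181.664113) = 21.6588 km
K: √((0.0697·111.32)² + (-0.3282·70.53)²) = √(60.202143 + 535.827404) = 24.4137 km
L: √((-0.1861·111.32)² + (-0.4025·70.53)²) = √(429.179670 + 805.896996) = 35.1437 km
M: √((0.0630·111.32)² + (0.3723·70.53)²) = √(49.184413 + 689.499317) = 27.1787 km
N: √((0.3971·111.32)² + (-0.0776·70.53)²) = √(1954.097232 + 29.955130) = 44.5427 km
Threshold 23 km: A (2.7415 km), H (13.2579 km), F (18.3979 km), J (21.6588 km) are within range.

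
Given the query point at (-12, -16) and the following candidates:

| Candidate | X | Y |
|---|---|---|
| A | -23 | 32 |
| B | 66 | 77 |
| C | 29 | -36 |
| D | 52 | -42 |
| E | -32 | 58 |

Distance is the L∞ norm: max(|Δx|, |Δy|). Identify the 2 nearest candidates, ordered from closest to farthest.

C, A

Distances from (-12, -16):
A: 48
B: 93
C: 41
D: 64
E: 74
Sorted: C (41) < A (48) < D (64) < E (74) < …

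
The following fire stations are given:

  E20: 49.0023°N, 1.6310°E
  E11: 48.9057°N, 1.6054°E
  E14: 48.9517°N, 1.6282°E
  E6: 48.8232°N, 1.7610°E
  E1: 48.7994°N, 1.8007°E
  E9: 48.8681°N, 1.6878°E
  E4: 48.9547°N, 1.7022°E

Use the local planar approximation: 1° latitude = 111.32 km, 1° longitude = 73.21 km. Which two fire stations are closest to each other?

Pairwise distances:
E20–E11: √((-0.0966·111.32)² + (-0.0256·73.21)²) = √(115.638020 + 3.512536) = 10.9156 km
E20–E14: √((-0.0506·111.32)² + (-0.0028·73.21)²) = √(31.728346 + 0.042020) = 5.6365 km
E20–E6: √((-0.1791·111.32)² + (0.1300·73.21)²) = √(397.500397 + 90.578999) = 22.0925 km
E20–E1: √((-0.2029·111.32)² + (0.1697·73.21)²) = √(510.164799 + 154.349241) = 25.7782 km
E20–E9: √((-0.1342·111.32)² + (0.0568·73.21)²) = √(223.178023 + 17.291692) = 15.5071 km
E20–E4: √((-0.0476·111.32)² + (0.0712·73.21)²) = √(28.077621 + 27.170698) = 7.4329 km
E11–E14: √((0.0460·111.32)² + (0.0228·73.21)²) = √(26.221773 + 2.786189) = 5.3859 km
E11–E6: √((-0.0825·111.32)² + (0.1556·73.21)²) = √(84.344019 + 129.765725) = 14.6325 km
E11–E1: √((-0.1063·111.32)² + (0.1953·73.21)²) = √(140.027368 + 204.430316) = 18.5596 km
E11–E9: √((-0.0376·111.32)² + (0.0824·73.21)²) = √(17.519515 + 36.391105) = 7.3424 km
E11–E4: √((0.0490·111.32)² + (0.0968·73.21)²) = √(29.753534 + 50.221714) = 8.9429 km
E14–E6: √((-0.1285·111.32)² + (0.1328·73.21)²) = √(204.622153 + 94.522884) = 17.2958 km
E14–E1: √((-0.1523·111.32)² + (0.1725·73.21)²) = √(287.439337 + 159.484695) = 21.1406 km
E14–E9: √((-0.0836·111.32)² + (0.0596·73.21)²) = √(86.608188 + 19.038527) = 10.2785 km
E14–E4: √((0.0030·111.32)² + (0.0740·73.21)²) = √(0.111529 + 29.349740) = 5.4278 km
E6–E1: √((-0.0238·111.32)² + (0.0397·73.21)²) = √(7.019405 + 8.447376) = 3.9328 km
E6–E9: √((0.0449·111.32)² + (-0.0732·73.21)²) = √(24.982683 + 28.718581) = 7.3281 km
E6–E4: √((0.1315·111.32)² + (-0.0588·73.21)²) = √(214.288024 + 18.530855) = 15.2584 km
E1–E9: √((0.0687·111.32)² + (-0.1129·73.21)²) = √(58.487071 + 68.316986) = 11.2607 km
E1–E4: √((0.1553·111.32)² + (-0.0985·73.21)²) = √(298.874806 + 52.001189) = 18.7317 km
E9–E4: √((0.0866·111.32)² + (0.0144·73.21)²) = √(92.935615 + 1.111388) = 9.6978 km
Closest pair: E6–E1 at 3.9328 km.

E6 and E1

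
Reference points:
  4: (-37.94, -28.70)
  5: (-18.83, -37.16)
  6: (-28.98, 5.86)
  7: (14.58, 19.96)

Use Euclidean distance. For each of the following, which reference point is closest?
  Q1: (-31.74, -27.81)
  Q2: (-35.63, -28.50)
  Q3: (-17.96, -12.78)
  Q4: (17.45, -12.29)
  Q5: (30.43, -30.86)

Q1 at (-31.74, -27.81):
  4: √((-6.20)² + (-0.89)²) = √(38.4400 + 0.7921) = 6.26
  5: √((12.91)² + (-9.35)²) = √(166.6681 + 87.4225) = 15.94
  6: √((2.76)² + (33.67)²) = √(7.6176 + 1133.6689) = 33.78
  7: √((46.32)² + (47.77)²) = √(2145.5424 + 2281.9729) = 66.54
  → nearest: 4 (6.26)
Q2 at (-35.63, -28.50):
  4: √((-2.31)² + (-0.20)²) = √(5.3361 + 0.0400) = 2.32
  5: √((16.80)² + (-8.66)²) = √(282.2400 + 74.9956) = 18.90
  6: √((6.65)² + (34.36)²) = √(44.2225 + 1180.6096) = 35.00
  7: √((50.21)² + (48.46)²) = √(2521.0441 + 2348.3716) = 69.78
  → nearest: 4 (2.32)
Q3 at (-17.96, -12.78):
  4: √((-19.98)² + (-15.92)²) = √(399.2004 + 253.4464) = 25.55
  5: √((-0.87)² + (-24.38)²) = √(0.7569 + 594.3844) = 24.40
  6: √((-11.02)² + (18.64)²) = √(121.4404 + 347.4496) = 21.65
  7: √((32.54)² + (32.74)²) = √(1058.8516 + 1071.9076) = 46.16
  → nearest: 6 (21.65)
Q4 at (17.45, -12.29):
  4: √((-55.39)² + (-16.41)²) = √(3068.0521 + 269.2881) = 57.77
  5: √((-36.28)² + (-24.87)²) = √(1316.2384 + 618.5169) = 43.99
  6: √((-46.43)² + (18.15)²) = √(2155.7449 + 329.4225) = 49.85
  7: √((-2.87)² + (32.25)²) = √(8.2369 + 1040.0625) = 32.38
  → nearest: 7 (32.38)
Q5 at (30.43, -30.86):
  4: √((-68.37)² + (2.16)²) = √(4674.4569 + 4.6656) = 68.40
  5: √((-49.26)² + (-6.30)²) = √(2426.5476 + 39.6900) = 49.66
  6: √((-59.41)² + (36.72)²) = √(3529.5481 + 1348.3584) = 69.84
  7: √((-15.85)² + (50.82)²) = √(251.2225 + 2582.6724) = 53.23
  → nearest: 5 (49.66)

Q1→4; Q2→4; Q3→6; Q4→7; Q5→5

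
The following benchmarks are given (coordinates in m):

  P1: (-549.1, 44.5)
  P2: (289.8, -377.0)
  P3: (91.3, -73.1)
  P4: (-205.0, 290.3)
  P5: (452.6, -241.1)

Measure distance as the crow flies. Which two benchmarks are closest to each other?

P2 and P5

Pairwise distances:
P1–P2: 938.8 m
P1–P3: 651.1 m
P1–P4: 422.9 m
P1–P5: 1041.6 m
P2–P3: 363.0 m
P2–P4: 830.7 m
P2–P5: 212.1 m
P3–P4: 468.9 m
P3–P5: 398.4 m
P4–P5: 845.5 m
Closest pair: P2–P5 at 212.1 m.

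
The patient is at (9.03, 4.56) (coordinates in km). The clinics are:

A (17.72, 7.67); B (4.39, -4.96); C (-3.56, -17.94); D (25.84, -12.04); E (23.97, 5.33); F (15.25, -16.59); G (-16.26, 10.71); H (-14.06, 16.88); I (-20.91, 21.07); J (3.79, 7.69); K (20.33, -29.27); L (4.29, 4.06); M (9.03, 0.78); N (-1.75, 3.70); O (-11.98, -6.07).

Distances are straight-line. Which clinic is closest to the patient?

Distances from (9.03, 4.56):
A: √((8.69)² + (3.11)²) = √(75.5161 + 9.6721) = 9.23 km
B: √((-4.64)² + (-9.52)²) = √(21.5296 + 90.6304) = 10.59 km
C: √((-12.59)² + (-22.50)²) = √(158.5081 + 506.2500) = 25.78 km
D: √((16.81)² + (-16.60)²) = √(282.5761 + 275.5600) = 23.62 km
E: √((14.94)² + (0.77)²) = √(223.2036 + 0.5929) = 14.96 km
F: √((6.22)² + (-21.15)²) = √(38.6884 + 447.3225) = 22.05 km
G: √((-25.29)² + (6.15)²) = √(639.5841 + 37.8225) = 26.03 km
H: √((-23.09)² + (12.32)²) = √(533.1481 + 151.7824) = 26.17 km
I: √((-29.94)² + (16.51)²) = √(896.4036 + 272.5801) = 34.19 km
J: √((-5.24)² + (3.13)²) = √(27.4576 + 9.7969) = 6.10 km
K: √((11.30)² + (-33.83)²) = √(127.6900 + 1144.4689) = 35.67 km
L: √((-4.74)² + (-0.50)²) = √(22.4676 + 0.2500) = 4.77 km
M: √((0.00)² + (-3.78)²) = √(0.0000 + 14.2884) = 3.78 km
N: √((-10.78)² + (-0.86)²) = √(116.2084 + 0.7396) = 10.81 km
O: √((-21.01)² + (-10.63)²) = √(441.4201 + 112.9969) = 23.55 km
Minimum: M at 3.78 km.

M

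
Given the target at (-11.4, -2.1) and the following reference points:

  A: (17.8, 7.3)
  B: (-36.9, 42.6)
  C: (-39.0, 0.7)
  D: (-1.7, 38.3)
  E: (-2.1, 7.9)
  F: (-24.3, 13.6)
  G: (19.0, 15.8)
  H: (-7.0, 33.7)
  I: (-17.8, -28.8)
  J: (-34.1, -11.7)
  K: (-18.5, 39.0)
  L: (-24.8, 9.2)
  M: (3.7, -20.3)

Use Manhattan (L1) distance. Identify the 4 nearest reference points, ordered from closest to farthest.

E, L, F, C

Distances from (-11.4, -2.1):
A: 38.6
B: 70.2
C: 30.4
D: 50.1
E: 19.3
F: 28.6
G: 48.3
H: 40.2
I: 33.1
J: 32.3
K: 48.2
L: 24.7
M: 33.3
Sorted: E (19.3) < L (24.7) < F (28.6) < C (30.4) < J (32.3) < I (33.1) < …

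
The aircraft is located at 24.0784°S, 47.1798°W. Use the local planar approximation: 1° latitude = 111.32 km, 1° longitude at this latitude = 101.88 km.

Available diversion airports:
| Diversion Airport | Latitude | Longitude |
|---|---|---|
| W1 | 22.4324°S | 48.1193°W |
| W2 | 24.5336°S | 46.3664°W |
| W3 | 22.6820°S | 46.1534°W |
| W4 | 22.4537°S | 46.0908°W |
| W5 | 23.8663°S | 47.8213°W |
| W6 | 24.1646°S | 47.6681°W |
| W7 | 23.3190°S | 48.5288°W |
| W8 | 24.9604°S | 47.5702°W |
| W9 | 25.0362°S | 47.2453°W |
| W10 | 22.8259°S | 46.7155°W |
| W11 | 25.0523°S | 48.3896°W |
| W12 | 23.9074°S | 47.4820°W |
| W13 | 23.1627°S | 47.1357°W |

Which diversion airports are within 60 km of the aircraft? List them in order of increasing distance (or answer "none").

Distances from 24.0784°S, 47.1798°W:
W1: √((1.6460·111.32)² + (-0.9395·101.88)²) = √(33574.229679 + 9161.602428) = 206.7265 km
W2: √((-0.4552·111.32)² + (0.8134·101.88)²) = √(2567.739146 + 6867.302983) = 97.1341 km
W3: √((1.3964·111.32)² + (1.0264·101.88)²) = √(24163.846911 + 10934.807937) = 187.3463 km
W4: √((1.6247·111.32)² + (1.0890·101.88)²) = √(32710.919801 + 12309.307815) = 212.1797 km
W5: √((0.2121·111.32)² + (-0.6415·101.88)²) = √(557.477999 + 4271.409350) = 69.4902 km
W6: √((-0.0862·111.32)² + (-0.4883·101.88)²) = √(92.079071 + 2474.863902) = 50.6650 km
W7: √((0.7594·111.32)² + (-1.3490·101.88)²) = √(7146.404278 + 18888.687081) = 161.3539 km
W8: √((-0.8820·111.32)² + (-0.3904·101.88)²) = √(9640.144984 + 1581.967258) = 105.9345 km
W9: √((-0.9578·111.32)² + (-0.0655·101.88)²) = √(11368.314004 + 44.530797) = 106.8309 km
W10: √((1.2525·111.32)² + (0.4643·101.88)²) = √(19440.250841 + 2237.562835) = 147.2339 km
W11: √((-0.9739·111.32)² + (-1.2098·101.88)²) = √(11753.714218 + 15191.653036) = 164.1504 km
W12: √((0.1710·111.32)² + (-0.3022·101.88)²) = √(362.358636 + 947.909318) = 36.1976 km
W13: √((0.9157·111.32)² + (0.0441·101.88)²) = √(10390.891827 + 20.186222) = 102.0347 km
Threshold 60 km: W12 (36.1976 km), W6 (50.6650 km) are within range.

W12, W6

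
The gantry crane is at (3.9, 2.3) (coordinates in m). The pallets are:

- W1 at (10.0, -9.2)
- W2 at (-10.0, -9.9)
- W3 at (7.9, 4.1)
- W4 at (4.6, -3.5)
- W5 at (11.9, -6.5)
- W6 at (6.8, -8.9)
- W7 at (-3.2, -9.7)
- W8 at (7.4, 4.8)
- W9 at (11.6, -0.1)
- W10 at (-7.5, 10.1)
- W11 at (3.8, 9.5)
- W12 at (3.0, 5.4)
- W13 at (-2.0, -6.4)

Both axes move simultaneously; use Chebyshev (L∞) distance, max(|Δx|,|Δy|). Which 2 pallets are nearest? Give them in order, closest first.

W12, W8

Distances from (3.9, 2.3):
W1: 11.5 m
W2: 13.9 m
W3: 4.0 m
W4: 5.8 m
W5: 8.8 m
W6: 11.2 m
W7: 12.0 m
W8: 3.5 m
W9: 7.7 m
W10: 11.4 m
W11: 7.2 m
W12: 3.1 m
W13: 8.7 m
Sorted: W12 (3.1 m) < W8 (3.5 m) < W3 (4.0 m) < W4 (5.8 m) < …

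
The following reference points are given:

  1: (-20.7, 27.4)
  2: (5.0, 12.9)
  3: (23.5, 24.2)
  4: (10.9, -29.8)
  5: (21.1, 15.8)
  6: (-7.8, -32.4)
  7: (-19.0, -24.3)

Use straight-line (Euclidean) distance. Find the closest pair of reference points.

3 and 5

Pairwise distances:
1–2: 29.51
1–3: 44.32
1–4: 65.35
1–5: 43.38
1–6: 61.18
1–7: 51.73
2–3: 21.68
2–4: 43.11
2–5: 16.36
2–6: 47.07
2–7: 44.27
3–4: 55.45
3–5: 8.74
3–6: 64.68
3–7: 64.49
4–5: 46.73
4–6: 18.88
4–7: 30.40
5–6: 56.20
5–7: 56.71
6–7: 13.82
Closest pair: 3–5 at 8.74.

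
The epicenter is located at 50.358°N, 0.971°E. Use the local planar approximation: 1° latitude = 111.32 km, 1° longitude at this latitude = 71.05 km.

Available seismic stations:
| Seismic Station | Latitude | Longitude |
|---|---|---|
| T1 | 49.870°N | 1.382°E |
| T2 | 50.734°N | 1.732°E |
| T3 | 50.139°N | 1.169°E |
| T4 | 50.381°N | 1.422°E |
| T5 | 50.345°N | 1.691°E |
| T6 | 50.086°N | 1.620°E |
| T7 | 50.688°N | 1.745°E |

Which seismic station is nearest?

Distances from 50.358°N, 0.971°E:
T1: √((-0.488·111.32)² + (0.411·71.05)²) = √(2951.11436 + 852.73052) = 61.675 km
T2: √((0.376·111.32)² + (0.761·71.05)²) = √(1751.95152 + 2923.46217) = 68.377 km
T3: √((-0.219·111.32)² + (0.198·71.05)²) = √(594.33954 + 197.90581) = 28.147 km
T4: √((0.023·111.32)² + (0.451·71.05)²) = √(6.55544 + 1026.78910) = 32.146 km
T5: √((-0.013·111.32)² + (0.720·71.05)²) = √(2.09427 + 2616.93634) = 51.176 km
T6: √((-0.272·111.32)² + (0.649·71.05)²) = √(916.82026 + 2126.26582) = 55.164 km
T7: √((0.330·111.32)² + (0.774·71.05)²) = √(1349.50431 + 3024.19705) = 66.134 km
Minimum: T3 at 28.147 km.

T3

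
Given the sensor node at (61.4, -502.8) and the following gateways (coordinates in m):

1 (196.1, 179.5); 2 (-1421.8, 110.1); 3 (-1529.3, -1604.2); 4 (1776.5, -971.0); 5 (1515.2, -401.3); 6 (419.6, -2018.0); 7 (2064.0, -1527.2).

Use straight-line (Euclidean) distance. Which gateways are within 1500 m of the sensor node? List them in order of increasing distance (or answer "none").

1, 5

Distances from (61.4, -502.8):
1: 695.5 m
2: 1604.8 m
3: 1934.8 m
4: 1777.9 m
5: 1457.3 m
6: 1557.0 m
7: 2249.4 m
Threshold 1500 m: 1 (695.5 m), 5 (1457.3 m) are within range.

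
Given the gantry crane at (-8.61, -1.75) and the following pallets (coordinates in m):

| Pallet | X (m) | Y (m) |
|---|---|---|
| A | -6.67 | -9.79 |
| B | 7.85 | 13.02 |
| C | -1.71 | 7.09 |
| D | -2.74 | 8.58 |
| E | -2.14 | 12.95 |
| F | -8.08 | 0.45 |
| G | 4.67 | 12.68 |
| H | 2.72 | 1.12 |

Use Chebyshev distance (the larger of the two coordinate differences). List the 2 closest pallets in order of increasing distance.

F, A

Distances from (-8.61, -1.75):
A: 8.04 m
B: 16.46 m
C: 8.84 m
D: 10.33 m
E: 14.70 m
F: 2.20 m
G: 14.43 m
H: 11.33 m
Sorted: F (2.20 m) < A (8.04 m) < C (8.84 m) < D (10.33 m) < …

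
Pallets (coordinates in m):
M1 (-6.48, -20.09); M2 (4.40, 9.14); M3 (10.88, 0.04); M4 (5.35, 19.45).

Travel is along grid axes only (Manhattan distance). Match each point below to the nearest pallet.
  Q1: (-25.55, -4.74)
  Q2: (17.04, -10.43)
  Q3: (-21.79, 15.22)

Q1 at (-25.55, -4.74):
  M1: |19.07| + |-15.35| = 19.07 + 15.35 = 34.42 m
  M2: |29.95| + |13.88| = 29.95 + 13.88 = 43.83 m
  M3: |36.43| + |4.78| = 36.43 + 4.78 = 41.21 m
  M4: |30.90| + |24.19| = 30.90 + 24.19 = 55.09 m
  → nearest: M1 (34.42 m)
Q2 at (17.04, -10.43):
  M1: |-23.52| + |-9.66| = 23.52 + 9.66 = 33.18 m
  M2: |-12.64| + |19.57| = 12.64 + 19.57 = 32.21 m
  M3: |-6.16| + |10.47| = 6.16 + 10.47 = 16.63 m
  M4: |-11.69| + |29.88| = 11.69 + 29.88 = 41.57 m
  → nearest: M3 (16.63 m)
Q3 at (-21.79, 15.22):
  M1: |15.31| + |-35.31| = 15.31 + 35.31 = 50.62 m
  M2: |26.19| + |-6.08| = 26.19 + 6.08 = 32.27 m
  M3: |32.67| + |-15.18| = 32.67 + 15.18 = 47.85 m
  M4: |27.14| + |4.23| = 27.14 + 4.23 = 31.37 m
  → nearest: M4 (31.37 m)

Q1→M1; Q2→M3; Q3→M4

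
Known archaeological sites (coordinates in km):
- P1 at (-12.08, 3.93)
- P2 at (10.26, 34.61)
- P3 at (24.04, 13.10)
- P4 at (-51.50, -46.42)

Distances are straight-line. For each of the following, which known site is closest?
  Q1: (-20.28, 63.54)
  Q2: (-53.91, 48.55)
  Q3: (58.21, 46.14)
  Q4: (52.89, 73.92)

Q1→P2; Q2→P1; Q3→P3; Q4→P2

Q1 at (-20.28, 63.54):
  P1: √((8.20)² + (-59.61)²) = √(67.2400 + 3553.3521) = 60.17 km
  P2: √((30.54)² + (-28.93)²) = √(932.6916 + 836.9449) = 42.07 km
  P3: √((44.32)² + (-50.44)²) = √(1964.2624 + 2544.1936) = 67.15 km
  P4: √((-31.22)² + (-109.96)²) = √(974.6884 + 12091.2016) = 114.31 km
  → nearest: P2 (42.07 km)
Q2 at (-53.91, 48.55):
  P1: √((41.83)² + (-44.62)²) = √(1749.7489 + 1990.9444) = 61.16 km
  P2: √((64.17)² + (-13.94)²) = √(4117.7889 + 194.3236) = 65.67 km
  P3: √((77.95)² + (-35.45)²) = √(6076.2025 + 1256.7025) = 85.63 km
  P4: √((2.41)² + (-94.97)²) = √(5.8081 + 9019.3009) = 95.00 km
  → nearest: P1 (61.16 km)
Q3 at (58.21, 46.14):
  P1: √((-70.29)² + (-42.21)²) = √(4940.6841 + 1781.6841) = 81.99 km
  P2: √((-47.95)² + (-11.53)²) = √(2299.2025 + 132.9409) = 49.32 km
  P3: √((-34.17)² + (-33.04)²) = √(1167.5889 + 1091.6416) = 47.53 km
  P4: √((-109.71)² + (-92.56)²) = √(12036.2841 + 8567.3536) = 143.54 km
  → nearest: P3 (47.53 km)
Q4 at (52.89, 73.92):
  P1: √((-64.97)² + (-69.99)²) = √(4221.1009 + 4898.6001) = 95.50 km
  P2: √((-42.63)² + (-39.31)²) = √(1817.3169 + 1545.2761) = 57.99 km
  P3: √((-28.85)² + (-60.82)²) = √(832.3225 + 3699.0724) = 67.32 km
  P4: √((-104.39)² + (-120.34)²) = √(10897.2721 + 14481.7156) = 159.31 km
  → nearest: P2 (57.99 km)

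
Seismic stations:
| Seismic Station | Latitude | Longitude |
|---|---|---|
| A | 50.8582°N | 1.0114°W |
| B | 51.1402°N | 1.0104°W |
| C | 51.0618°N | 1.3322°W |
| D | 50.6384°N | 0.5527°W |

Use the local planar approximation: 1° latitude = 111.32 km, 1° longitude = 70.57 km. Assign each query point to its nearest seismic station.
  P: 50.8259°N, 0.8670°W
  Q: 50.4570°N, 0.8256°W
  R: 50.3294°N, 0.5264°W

P→A; Q→D; R→D

P at 50.8259°N, 0.8670°W:
  A: √((0.0323·111.32)² + (-0.1444·70.57)²) = √(12.928598 + 103.842377) = 10.8061 km
  B: √((0.3143·111.32)² + (-0.1434·70.57)²) = √(1224.151467 + 102.409097) = 36.4220 km
  C: √((0.2359·111.32)² + (-0.4652·70.57)²) = √(689.607978 + 1077.754009) = 42.0400 km
  D: √((-0.1875·111.32)² + (0.3143·70.57)²) = √(435.661256 + 491.959098) = 30.4569 km
  → nearest: A (10.8061 km)
Q at 50.4570°N, 0.8256°W:
  A: √((0.4012·111.32)² + (-0.1858·70.57)²) = √(1994.657085 + 171.922079) = 46.5465 km
  B: √((0.6832·111.32)² + (-0.1848·70.57)²) = √(5784.184145 + 170.076445) = 77.1639 km
  C: √((0.6048·111.32)² + (-0.5066·70.57)²) = √(4532.835519 + 1278.116984) = 76.2296 km
  D: √((0.1814·111.32)² + (0.2729·70.57)²) = √(407.775342 + 370.891864) = 27.9046 km
  → nearest: D (27.9046 km)
R at 50.3294°N, 0.5264°W:
  A: √((0.5288·111.32)² + (-0.4850·70.57)²) = √(3465.207840 + 1171.449880) = 68.0930 km
  B: √((0.8108·111.32)² + (-0.4840·70.57)²) = √(8146.552776 + 1166.624139) = 96.5048 km
  C: √((0.7324·111.32)² + (-0.8058·70.57)²) = √(6647.266131 + 3233.663026) = 99.4029 km
  D: √((0.3090·111.32)² + (-0.0263·70.57)²) = √(1183.214148 + 3.444703) = 34.4479 km
  → nearest: D (34.4479 km)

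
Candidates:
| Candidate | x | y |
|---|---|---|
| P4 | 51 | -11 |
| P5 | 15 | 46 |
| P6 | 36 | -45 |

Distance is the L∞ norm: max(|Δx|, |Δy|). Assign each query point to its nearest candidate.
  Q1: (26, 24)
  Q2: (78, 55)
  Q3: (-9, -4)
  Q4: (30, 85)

Q1→P5; Q2→P5; Q3→P6; Q4→P5

Q1 at (26, 24):
  P4: max(|25|, |-35|) = 35
  P5: max(|-11|, |22|) = 22
  P6: max(|10|, |-69|) = 69
  → nearest: P5 (22)
Q2 at (78, 55):
  P4: max(|-27|, |-66|) = 66
  P5: max(|-63|, |-9|) = 63
  P6: max(|-42|, |-100|) = 100
  → nearest: P5 (63)
Q3 at (-9, -4):
  P4: max(|60|, |-7|) = 60
  P5: max(|24|, |50|) = 50
  P6: max(|45|, |-41|) = 45
  → nearest: P6 (45)
Q4 at (30, 85):
  P4: max(|21|, |-96|) = 96
  P5: max(|-15|, |-39|) = 39
  P6: max(|6|, |-130|) = 130
  → nearest: P5 (39)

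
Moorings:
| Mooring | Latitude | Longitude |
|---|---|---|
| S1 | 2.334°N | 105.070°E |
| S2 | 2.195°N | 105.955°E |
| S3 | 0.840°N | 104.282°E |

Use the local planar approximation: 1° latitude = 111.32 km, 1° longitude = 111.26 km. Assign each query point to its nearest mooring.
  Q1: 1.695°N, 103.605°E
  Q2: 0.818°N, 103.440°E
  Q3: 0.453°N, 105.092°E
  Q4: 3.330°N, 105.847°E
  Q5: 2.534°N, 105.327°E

Q1→S3; Q2→S3; Q3→S3; Q4→S2; Q5→S1

Q1 at 1.695°N, 103.605°E:
  S1: √((0.639·111.32)² + (1.465·111.26)²) = √(5059.97198 + 26567.66342) = 177.842 km
  S2: √((0.500·111.32)² + (2.350·111.26)²) = √(3098.03560 + 68361.85452) = 267.320 km
  S3: √((-0.855·111.32)² + (0.677·111.26)²) = √(9058.96590 + 5673.55734) = 121.378 km
  → nearest: S3 (121.378 km)
Q2 at 0.818°N, 103.440°E:
  S1: √((1.516·111.32)² + (1.630·111.26)²) = √(28480.31562 + 32889.20077) = 247.729 km
  S2: √((1.377·111.32)² + (2.515·111.26)²) = √(23497.10058 + 78298.61680) = 319.054 km
  S3: √((0.022·111.32)² + (0.842·111.26)²) = √(5.99780 + 8776.11477) = 93.713 km
  → nearest: S3 (93.713 km)
Q3 at 0.453°N, 105.092°E:
  S1: √((1.881·111.32)² + (-0.022·111.26)²) = √(43845.39495 + 5.99133) = 209.407 km
  S2: √((1.742·111.32)² + (0.863·111.26)²) = √(37604.74921 + 9219.33726) = 216.389 km
  S3: √((0.387·111.32)² + (-0.810·111.26)²) = √(1855.95878 + 8121.72254) = 99.888 km
  → nearest: S3 (99.888 km)
Q4 at 3.330°N, 105.847°E:
  S1: √((-0.996·111.32)² + (-0.777·111.26)²) = √(12293.20354 + 7473.43306) = 140.594 km
  S2: √((-1.135·111.32)² + (0.108·111.26)²) = √(15963.86764 + 144.38618) = 126.918 km
  S3: √((-2.490·111.32)² + (-1.565·111.26)²) = √(76832.52209 + 30318.43606) = 327.339 km
  → nearest: S2 (126.918 km)
Q5 at 2.534°N, 105.327°E:
  S1: √((-0.200·111.32)² + (-0.257·111.26)²) = √(495.68570 + 817.60654) = 36.239 km
  S2: √((-0.339·111.32)² + (0.628·111.26)²) = √(1424.11740 + 4881.99577) = 79.411 km
  S3: √((-1.694·111.32)² + (-1.045·111.26)²) = √(35560.93795 + 13517.94553) = 221.538 km
  → nearest: S1 (36.239 km)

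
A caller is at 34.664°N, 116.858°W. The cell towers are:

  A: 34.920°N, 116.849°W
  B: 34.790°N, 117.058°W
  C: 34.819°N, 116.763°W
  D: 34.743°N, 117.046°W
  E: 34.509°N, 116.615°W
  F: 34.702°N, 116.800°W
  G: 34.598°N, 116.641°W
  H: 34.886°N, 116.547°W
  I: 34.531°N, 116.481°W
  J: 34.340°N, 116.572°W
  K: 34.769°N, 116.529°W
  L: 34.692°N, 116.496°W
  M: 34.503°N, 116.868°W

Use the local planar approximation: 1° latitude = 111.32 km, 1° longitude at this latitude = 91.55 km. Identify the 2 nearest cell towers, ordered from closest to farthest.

Distances from 34.664°N, 116.858°W:
A: √((0.256·111.32)² + (0.009·91.55)²) = √(812.13144 + 0.67889) = 28.510 km
B: √((0.126·111.32)² + (-0.200·91.55)²) = √(196.73765 + 335.25610) = 23.065 km
C: √((0.155·111.32)² + (0.095·91.55)²) = √(297.72122 + 75.64216) = 19.323 km
D: √((0.079·111.32)² + (-0.188·91.55)²) = √(77.33936 + 296.23229) = 19.328 km
E: √((-0.155·111.32)² + (0.243·91.55)²) = √(297.72122 + 494.91344) = 28.154 km
F: √((0.038·111.32)² + (0.058·91.55)²) = √(17.89425 + 28.19504) = 6.789 km
G: √((-0.066·111.32)² + (0.217·91.55)²) = √(53.98017 + 394.67186) = 21.181 km
H: √((0.222·111.32)² + (0.311·91.55)²) = √(610.73435 + 810.65763) = 37.701 km
I: √((-0.133·111.32)² + (0.377·91.55)²) = √(219.20461 + 1191.24036) = 37.556 km
J: √((-0.324·111.32)² + (0.286·91.55)²) = √(1300.87754 + 685.56520) = 44.570 km
K: √((0.105·111.32)² + (0.329·91.55)²) = √(136.62337 + 907.21139) = 32.308 km
L: √((0.028·111.32)² + (0.362·91.55)²) = √(9.71544 + 1098.33251) = 33.287 km
M: √((-0.161·111.32)² + (-0.010·91.55)²) = √(321.21672 + 0.83814) = 17.946 km
Sorted: F (6.789 km) < M (17.946 km) < C (19.323 km) < D (19.328 km) < …

F, M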